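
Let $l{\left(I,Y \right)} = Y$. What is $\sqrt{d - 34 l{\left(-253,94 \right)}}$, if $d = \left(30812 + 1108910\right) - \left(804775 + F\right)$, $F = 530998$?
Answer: $i \sqrt{199247} \approx 446.37 i$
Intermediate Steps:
$d = -196051$ ($d = \left(30812 + 1108910\right) - 1335773 = 1139722 - 1335773 = -196051$)
$\sqrt{d - 34 l{\left(-253,94 \right)}} = \sqrt{-196051 - 3196} = \sqrt{-199247} = i \sqrt{199247}$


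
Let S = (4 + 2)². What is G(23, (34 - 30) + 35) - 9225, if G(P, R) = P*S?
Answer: -8397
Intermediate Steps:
S = 36 (S = 6² = 36)
G(P, R) = 36*P (G(P, R) = P*36 = 36*P)
G(23, (34 - 30) + 35) - 9225 = 36*23 - 9225 = 828 - 9225 = -8397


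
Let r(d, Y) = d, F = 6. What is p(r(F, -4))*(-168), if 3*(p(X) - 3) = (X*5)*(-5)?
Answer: 7896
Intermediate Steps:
p(X) = 3 - 25*X/3 (p(X) = 3 + ((X*5)*(-5))/3 = 3 + ((5*X)*(-5))/3 = 3 + (-25*X)/3 = 3 - 25*X/3)
p(r(F, -4))*(-168) = (3 - 25/3*6)*(-168) = (3 - 50)*(-168) = -47*(-168) = 7896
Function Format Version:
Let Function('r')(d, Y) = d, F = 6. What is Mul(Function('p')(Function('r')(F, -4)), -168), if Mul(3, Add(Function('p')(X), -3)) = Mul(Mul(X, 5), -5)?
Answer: 7896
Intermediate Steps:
Function('p')(X) = Add(3, Mul(Rational(-25, 3), X)) (Function('p')(X) = Add(3, Mul(Rational(1, 3), Mul(Mul(X, 5), -5))) = Add(3, Mul(Rational(1, 3), Mul(Mul(5, X), -5))) = Add(3, Mul(Rational(1, 3), Mul(-25, X))) = Add(3, Mul(Rational(-25, 3), X)))
Mul(Function('p')(Function('r')(F, -4)), -168) = Mul(Add(3, Mul(Rational(-25, 3), 6)), -168) = Mul(Add(3, -50), -168) = Mul(-47, -168) = 7896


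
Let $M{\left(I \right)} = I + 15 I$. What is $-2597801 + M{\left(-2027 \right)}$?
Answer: $-2630233$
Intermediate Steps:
$M{\left(I \right)} = 16 I$
$-2597801 + M{\left(-2027 \right)} = -2597801 + 16 \left(-2027\right) = -2597801 - 32432 = -2630233$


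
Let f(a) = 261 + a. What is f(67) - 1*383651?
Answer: -383323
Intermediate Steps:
f(67) - 1*383651 = (261 + 67) - 1*383651 = 328 - 383651 = -383323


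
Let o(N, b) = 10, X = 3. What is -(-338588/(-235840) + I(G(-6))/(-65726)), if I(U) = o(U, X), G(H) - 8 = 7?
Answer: -2781459561/1937602480 ≈ -1.4355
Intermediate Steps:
G(H) = 15 (G(H) = 8 + 7 = 15)
I(U) = 10
-(-338588/(-235840) + I(G(-6))/(-65726)) = -(-338588/(-235840) + 10/(-65726)) = -(-338588*(-1/235840) + 10*(-1/65726)) = -(84647/58960 - 5/32863) = -1*2781459561/1937602480 = -2781459561/1937602480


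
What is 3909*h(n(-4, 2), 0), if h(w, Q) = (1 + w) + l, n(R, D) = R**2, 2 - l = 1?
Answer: 70362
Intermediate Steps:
l = 1 (l = 2 - 1*1 = 2 - 1 = 1)
h(w, Q) = 2 + w (h(w, Q) = (1 + w) + 1 = 2 + w)
3909*h(n(-4, 2), 0) = 3909*(2 + (-4)**2) = 3909*(2 + 16) = 3909*18 = 70362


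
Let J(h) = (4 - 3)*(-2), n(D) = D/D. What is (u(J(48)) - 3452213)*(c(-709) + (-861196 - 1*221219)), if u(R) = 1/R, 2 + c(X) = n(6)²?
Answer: 3736731127816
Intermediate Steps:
n(D) = 1
J(h) = -2 (J(h) = 1*(-2) = -2)
c(X) = -1 (c(X) = -2 + 1² = -2 + 1 = -1)
(u(J(48)) - 3452213)*(c(-709) + (-861196 - 1*221219)) = (1/(-2) - 3452213)*(-1 + (-861196 - 1*221219)) = (-½ - 3452213)*(-1 + (-861196 - 221219)) = -6904427*(-1 - 1082415)/2 = -6904427/2*(-1082416) = 3736731127816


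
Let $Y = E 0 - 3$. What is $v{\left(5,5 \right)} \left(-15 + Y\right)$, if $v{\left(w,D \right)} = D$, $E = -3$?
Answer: $-90$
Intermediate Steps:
$Y = -3$ ($Y = \left(-3\right) 0 - 3 = 0 - 3 = -3$)
$v{\left(5,5 \right)} \left(-15 + Y\right) = 5 \left(-15 - 3\right) = 5 \left(-18\right) = -90$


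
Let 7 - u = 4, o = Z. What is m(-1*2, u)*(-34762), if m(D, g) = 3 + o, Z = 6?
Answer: -312858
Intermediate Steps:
o = 6
u = 3 (u = 7 - 1*4 = 7 - 4 = 3)
m(D, g) = 9 (m(D, g) = 3 + 6 = 9)
m(-1*2, u)*(-34762) = 9*(-34762) = -312858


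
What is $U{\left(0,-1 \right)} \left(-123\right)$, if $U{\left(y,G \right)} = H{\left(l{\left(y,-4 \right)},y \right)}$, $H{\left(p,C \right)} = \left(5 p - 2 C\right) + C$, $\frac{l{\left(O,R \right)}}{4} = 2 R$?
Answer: $19680$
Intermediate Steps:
$l{\left(O,R \right)} = 8 R$ ($l{\left(O,R \right)} = 4 \cdot 2 R = 8 R$)
$H{\left(p,C \right)} = - C + 5 p$ ($H{\left(p,C \right)} = \left(- 2 C + 5 p\right) + C = - C + 5 p$)
$U{\left(y,G \right)} = -160 - y$ ($U{\left(y,G \right)} = - y + 5 \cdot 8 \left(-4\right) = - y + 5 \left(-32\right) = - y - 160 = -160 - y$)
$U{\left(0,-1 \right)} \left(-123\right) = \left(-160 - 0\right) \left(-123\right) = \left(-160 + 0\right) \left(-123\right) = \left(-160\right) \left(-123\right) = 19680$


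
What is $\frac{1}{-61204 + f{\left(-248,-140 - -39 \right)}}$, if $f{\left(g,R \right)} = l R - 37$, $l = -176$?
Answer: $- \frac{1}{43465} \approx -2.3007 \cdot 10^{-5}$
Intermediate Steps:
$f{\left(g,R \right)} = -37 - 176 R$ ($f{\left(g,R \right)} = - 176 R - 37 = -37 - 176 R$)
$\frac{1}{-61204 + f{\left(-248,-140 - -39 \right)}} = \frac{1}{-61204 - \left(37 + 176 \left(-140 - -39\right)\right)} = \frac{1}{-61204 - \left(37 + 176 \left(-140 + 39\right)\right)} = \frac{1}{-61204 - -17739} = \frac{1}{-61204 + \left(-37 + 17776\right)} = \frac{1}{-61204 + 17739} = \frac{1}{-43465} = - \frac{1}{43465}$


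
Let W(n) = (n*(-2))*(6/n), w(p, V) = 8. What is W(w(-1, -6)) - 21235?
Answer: -21247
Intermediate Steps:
W(n) = -12 (W(n) = (-2*n)*(6/n) = -12)
W(w(-1, -6)) - 21235 = -12 - 21235 = -21247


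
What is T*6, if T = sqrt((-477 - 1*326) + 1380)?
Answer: 6*sqrt(577) ≈ 144.13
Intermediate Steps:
T = sqrt(577) (T = sqrt((-477 - 326) + 1380) = sqrt(-803 + 1380) = sqrt(577) ≈ 24.021)
T*6 = sqrt(577)*6 = 6*sqrt(577)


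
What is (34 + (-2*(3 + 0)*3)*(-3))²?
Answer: 7744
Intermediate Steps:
(34 + (-2*(3 + 0)*3)*(-3))² = (34 + (-2*3*3)*(-3))² = (34 - 6*3*(-3))² = (34 - 18*(-3))² = (34 + 54)² = 88² = 7744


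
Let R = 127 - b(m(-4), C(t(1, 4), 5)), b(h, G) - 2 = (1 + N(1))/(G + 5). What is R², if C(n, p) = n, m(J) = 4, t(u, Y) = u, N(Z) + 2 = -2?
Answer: 63001/4 ≈ 15750.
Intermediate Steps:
N(Z) = -4 (N(Z) = -2 - 2 = -4)
b(h, G) = 2 - 3/(5 + G) (b(h, G) = 2 + (1 - 4)/(G + 5) = 2 - 3/(5 + G))
R = 251/2 (R = 127 - (7 + 2*1)/(5 + 1) = 127 - (7 + 2)/6 = 127 - 9/6 = 127 - 1*3/2 = 127 - 3/2 = 251/2 ≈ 125.50)
R² = (251/2)² = 63001/4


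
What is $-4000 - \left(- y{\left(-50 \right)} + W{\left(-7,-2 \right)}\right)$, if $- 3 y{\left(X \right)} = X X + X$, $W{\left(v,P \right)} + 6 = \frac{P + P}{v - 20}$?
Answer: $- \frac{129892}{27} \approx -4810.8$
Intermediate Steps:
$W{\left(v,P \right)} = -6 + \frac{2 P}{-20 + v}$ ($W{\left(v,P \right)} = -6 + \frac{P + P}{v - 20} = -6 + \frac{2 P}{-20 + v}$)
$y{\left(X \right)} = - \frac{X}{3} - \frac{X^{2}}{3}$ ($y{\left(X \right)} = - \frac{X X + X}{3} = - \frac{X^{2} + X}{3} = - \frac{X + X^{2}}{3} = - \frac{X}{3} - \frac{X^{2}}{3}$)
$-4000 - \left(- y{\left(-50 \right)} + W{\left(-7,-2 \right)}\right) = -4000 - \left(- \frac{50 \left(1 - 50\right)}{3} + \frac{2 \left(60 - 2 - -21\right)}{-20 - 7}\right) = -4000 - \left(\frac{2450}{3} + \frac{2 \left(60 - 2 + 21\right)}{-27}\right) = -4000 - \left(\frac{2450}{3} + 2 \left(- \frac{1}{27}\right) 79\right) = -4000 - \frac{21892}{27} = - \frac{129892}{27}$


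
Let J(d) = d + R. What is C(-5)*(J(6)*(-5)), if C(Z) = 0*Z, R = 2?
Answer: 0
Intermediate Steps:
J(d) = 2 + d (J(d) = d + 2 = 2 + d)
C(Z) = 0
C(-5)*(J(6)*(-5)) = 0*((2 + 6)*(-5)) = 0*(8*(-5)) = 0*(-40) = 0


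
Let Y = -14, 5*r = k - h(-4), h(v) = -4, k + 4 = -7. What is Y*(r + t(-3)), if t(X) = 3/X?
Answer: 168/5 ≈ 33.600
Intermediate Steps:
k = -11 (k = -4 - 7 = -11)
r = -7/5 (r = (-11 - 1*(-4))/5 = (-11 + 4)/5 = (⅕)*(-7) = -7/5 ≈ -1.4000)
Y*(r + t(-3)) = -14*(-7/5 + 3/(-3)) = -14*(-7/5 + 3*(-⅓)) = -14*(-7/5 - 1) = -14*(-12/5) = 168/5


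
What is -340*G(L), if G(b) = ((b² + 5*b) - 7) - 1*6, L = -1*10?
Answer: -12580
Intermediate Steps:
L = -10
G(b) = -13 + b² + 5*b (G(b) = (-7 + b² + 5*b) - 6 = -13 + b² + 5*b)
-340*G(L) = -340*(-13 + (-10)² + 5*(-10)) = -340*(-13 + 100 - 50) = -340*37 = -12580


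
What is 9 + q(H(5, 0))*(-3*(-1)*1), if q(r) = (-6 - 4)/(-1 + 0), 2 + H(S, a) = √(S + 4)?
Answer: 39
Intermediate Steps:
H(S, a) = -2 + √(4 + S) (H(S, a) = -2 + √(S + 4) = -2 + √(4 + S))
q(r) = 10 (q(r) = -10/(-1) = -10*(-1) = 10)
9 + q(H(5, 0))*(-3*(-1)*1) = 9 + 10*(-3*(-1)*1) = 9 + 10*(3*1) = 9 + 10*3 = 9 + 30 = 39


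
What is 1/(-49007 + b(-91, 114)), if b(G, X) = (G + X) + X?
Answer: -1/48870 ≈ -2.0462e-5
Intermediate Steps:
b(G, X) = G + 2*X
1/(-49007 + b(-91, 114)) = 1/(-49007 + (-91 + 2*114)) = 1/(-49007 + (-91 + 228)) = 1/(-49007 + 137) = 1/(-48870) = -1/48870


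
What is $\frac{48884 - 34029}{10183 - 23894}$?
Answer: $- \frac{14855}{13711} \approx -1.0834$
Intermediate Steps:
$\frac{48884 - 34029}{10183 - 23894} = \frac{14855}{-13711} = 14855 \left(- \frac{1}{13711}\right) = - \frac{14855}{13711}$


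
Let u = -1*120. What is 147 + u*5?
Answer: -453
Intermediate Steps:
u = -120
147 + u*5 = 147 - 120*5 = 147 - 600 = -453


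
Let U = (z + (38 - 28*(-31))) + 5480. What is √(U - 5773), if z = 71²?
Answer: √5654 ≈ 75.193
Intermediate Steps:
z = 5041
U = 11427 (U = (5041 + (38 - 28*(-31))) + 5480 = (5041 + (38 + 868)) + 5480 = (5041 + 906) + 5480 = 5947 + 5480 = 11427)
√(U - 5773) = √(11427 - 5773) = √5654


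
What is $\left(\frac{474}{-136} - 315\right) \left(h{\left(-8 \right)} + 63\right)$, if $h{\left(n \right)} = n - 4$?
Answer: $- \frac{64971}{4} \approx -16243.0$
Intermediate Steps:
$h{\left(n \right)} = -4 + n$ ($h{\left(n \right)} = n - 4 = -4 + n$)
$\left(\frac{474}{-136} - 315\right) \left(h{\left(-8 \right)} + 63\right) = \left(\frac{474}{-136} - 315\right) \left(\left(-4 - 8\right) + 63\right) = \left(474 \left(- \frac{1}{136}\right) - 315\right) \left(-12 + 63\right) = \left(- \frac{237}{68} - 315\right) 51 = \left(- \frac{21657}{68}\right) 51 = - \frac{64971}{4}$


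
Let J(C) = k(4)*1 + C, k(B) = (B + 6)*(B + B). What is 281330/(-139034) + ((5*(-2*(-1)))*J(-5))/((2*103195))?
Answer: -413995880/204965909 ≈ -2.0198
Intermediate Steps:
k(B) = 2*B*(6 + B) (k(B) = (6 + B)*(2*B) = 2*B*(6 + B))
J(C) = 80 + C (J(C) = (2*4*(6 + 4))*1 + C = (2*4*10)*1 + C = 80*1 + C = 80 + C)
281330/(-139034) + ((5*(-2*(-1)))*J(-5))/((2*103195)) = 281330/(-139034) + ((5*(-2*(-1)))*(80 - 5))/((2*103195)) = 281330*(-1/139034) + ((5*2)*75)/206390 = -20095/9931 + (10*75)*(1/206390) = -20095/9931 + 750*(1/206390) = -20095/9931 + 75/20639 = -413995880/204965909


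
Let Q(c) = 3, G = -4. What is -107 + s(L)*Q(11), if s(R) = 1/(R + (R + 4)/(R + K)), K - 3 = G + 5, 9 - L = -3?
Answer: -1388/13 ≈ -106.77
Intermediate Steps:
L = 12 (L = 9 - 1*(-3) = 9 + 3 = 12)
K = 4 (K = 3 + (-4 + 5) = 3 + 1 = 4)
s(R) = 1/(1 + R) (s(R) = 1/(R + (R + 4)/(R + 4)) = 1/(R + (4 + R)/(4 + R)) = 1/(R + 1) = 1/(1 + R))
-107 + s(L)*Q(11) = -107 + 3/(1 + 12) = -107 + 3/13 = -1388/13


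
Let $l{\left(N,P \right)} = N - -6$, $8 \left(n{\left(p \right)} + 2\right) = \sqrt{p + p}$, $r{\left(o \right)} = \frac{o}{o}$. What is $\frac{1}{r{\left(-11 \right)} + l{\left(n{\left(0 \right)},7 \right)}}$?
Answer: $\frac{1}{5} \approx 0.2$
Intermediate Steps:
$r{\left(o \right)} = 1$
$n{\left(p \right)} = -2 + \frac{\sqrt{2} \sqrt{p}}{8}$ ($n{\left(p \right)} = -2 + \frac{\sqrt{p + p}}{8} = -2 + \frac{\sqrt{2 p}}{8} = -2 + \frac{\sqrt{2} \sqrt{p}}{8}$)
$l{\left(N,P \right)} = 6 + N$ ($l{\left(N,P \right)} = N + 6 = 6 + N$)
$\frac{1}{r{\left(-11 \right)} + l{\left(n{\left(0 \right)},7 \right)}} = \frac{1}{1 + \left(6 - \left(2 - \frac{\sqrt{2} \sqrt{0}}{8}\right)\right)} = \frac{1}{1 + \left(6 - \left(2 - \frac{1}{8} \sqrt{2} \cdot 0\right)\right)} = \frac{1}{1 + \left(6 + \left(-2 + 0\right)\right)} = \frac{1}{1 + \left(6 - 2\right)} = \frac{1}{1 + 4} = \frac{1}{5}$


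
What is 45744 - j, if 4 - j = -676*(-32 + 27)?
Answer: 49120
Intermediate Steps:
j = -3376 (j = 4 - (-676)*(-32 + 27) = 4 - (-676)*(-5) = 4 - 1*3380 = 4 - 3380 = -3376)
45744 - j = 45744 - 1*(-3376) = 45744 + 3376 = 49120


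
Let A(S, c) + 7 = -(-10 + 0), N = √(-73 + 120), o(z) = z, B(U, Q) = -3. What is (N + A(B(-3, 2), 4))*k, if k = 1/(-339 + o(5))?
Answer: -3/334 - √47/334 ≈ -0.029508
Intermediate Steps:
k = -1/334 (k = 1/(-339 + 5) = 1/(-334) = -1/334 ≈ -0.0029940)
N = √47 ≈ 6.8557
A(S, c) = 3 (A(S, c) = -7 - (-10 + 0) = -7 - 1*(-10) = -7 + 10 = 3)
(N + A(B(-3, 2), 4))*k = (√47 + 3)*(-1/334) = (3 + √47)*(-1/334) = -3/334 - √47/334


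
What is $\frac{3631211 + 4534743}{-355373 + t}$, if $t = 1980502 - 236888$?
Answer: $\frac{8165954}{1388241} \approx 5.8822$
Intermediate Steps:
$t = 1743614$ ($t = 1980502 - 236888 = 1743614$)
$\frac{3631211 + 4534743}{-355373 + t} = \frac{3631211 + 4534743}{-355373 + 1743614} = \frac{8165954}{1388241}$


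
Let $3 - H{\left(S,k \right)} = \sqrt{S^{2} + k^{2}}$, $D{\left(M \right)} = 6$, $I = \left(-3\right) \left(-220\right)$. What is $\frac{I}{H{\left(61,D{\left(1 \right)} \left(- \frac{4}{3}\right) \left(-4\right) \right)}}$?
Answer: $- \frac{495}{1184} - \frac{165 \sqrt{4745}}{1184} \approx -10.018$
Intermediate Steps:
$I = 660$
$H{\left(S,k \right)} = 3 - \sqrt{S^{2} + k^{2}}$
$\frac{I}{H{\left(61,D{\left(1 \right)} \left(- \frac{4}{3}\right) \left(-4\right) \right)}} = \frac{660}{3 - \sqrt{61^{2} + \left(6 \left(- \frac{4}{3}\right) \left(-4\right)\right)^{2}}} = \frac{660}{3 - \sqrt{3721 + \left(6 \left(\left(-4\right) \frac{1}{3}\right) \left(-4\right)\right)^{2}}} = \frac{660}{3 - \sqrt{3721 + \left(6 \left(- \frac{4}{3}\right) \left(-4\right)\right)^{2}}} = \frac{660}{3 - \sqrt{3721 + \left(\left(-8\right) \left(-4\right)\right)^{2}}} = \frac{660}{3 - \sqrt{3721 + 32^{2}}} = \frac{660}{3 - \sqrt{3721 + 1024}} = \frac{660}{3 - \sqrt{4745}}$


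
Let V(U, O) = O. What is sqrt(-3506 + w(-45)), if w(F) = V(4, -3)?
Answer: 11*I*sqrt(29) ≈ 59.237*I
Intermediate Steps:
w(F) = -3
sqrt(-3506 + w(-45)) = sqrt(-3506 - 3) = sqrt(-3509) = 11*I*sqrt(29)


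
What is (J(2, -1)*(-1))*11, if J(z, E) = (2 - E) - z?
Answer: -11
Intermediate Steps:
J(z, E) = 2 - E - z
(J(2, -1)*(-1))*11 = ((2 - 1*(-1) - 1*2)*(-1))*11 = ((2 + 1 - 2)*(-1))*11 = (1*(-1))*11 = -1*11 = -11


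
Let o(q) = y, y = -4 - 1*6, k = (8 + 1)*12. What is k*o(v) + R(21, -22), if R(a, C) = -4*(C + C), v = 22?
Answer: -904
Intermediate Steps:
k = 108 (k = 9*12 = 108)
y = -10 (y = -4 - 6 = -10)
o(q) = -10
R(a, C) = -8*C
k*o(v) + R(21, -22) = 108*(-10) - 8*(-22) = -1080 + 176 = -904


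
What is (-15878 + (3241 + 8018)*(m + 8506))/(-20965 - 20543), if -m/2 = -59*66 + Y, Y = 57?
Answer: -91077371/20754 ≈ -4388.4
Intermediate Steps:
m = 7674 (m = -2*(-59*66 + 57) = -2*(-3894 + 57) = -2*(-3837) = 7674)
(-15878 + (3241 + 8018)*(m + 8506))/(-20965 - 20543) = (-15878 + (3241 + 8018)*(7674 + 8506))/(-20965 - 20543) = (-15878 + 11259*16180)/(-41508) = (-15878 + 182170620)*(-1/41508) = 182154742*(-1/41508) = -91077371/20754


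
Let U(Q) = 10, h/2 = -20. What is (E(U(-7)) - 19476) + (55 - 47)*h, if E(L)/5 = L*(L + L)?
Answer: -18796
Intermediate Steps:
h = -40 (h = 2*(-20) = -40)
E(L) = 10*L² (E(L) = 5*(L*(L + L)) = 5*(L*(2*L)) = 5*(2*L²) = 10*L²)
(E(U(-7)) - 19476) + (55 - 47)*h = (10*10² - 19476) + (55 - 47)*(-40) = (10*100 - 19476) + 8*(-40) = (1000 - 19476) - 320 = -18476 - 320 = -18796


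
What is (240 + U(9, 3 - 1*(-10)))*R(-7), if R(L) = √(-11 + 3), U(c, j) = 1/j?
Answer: 6242*I*√2/13 ≈ 679.04*I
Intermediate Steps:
R(L) = 2*I*√2 (R(L) = √(-8) = 2*I*√2)
(240 + U(9, 3 - 1*(-10)))*R(-7) = (240 + 1/(3 - 1*(-10)))*(2*I*√2) = (240 + 1/(3 + 10))*(2*I*√2) = (240 + 1/13)*(2*I*√2) = 3121*(2*I*√2)/13 = 6242*I*√2/13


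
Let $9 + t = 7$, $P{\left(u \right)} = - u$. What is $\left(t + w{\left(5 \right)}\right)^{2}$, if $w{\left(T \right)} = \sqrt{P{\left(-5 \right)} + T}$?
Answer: $\left(2 - \sqrt{10}\right)^{2} \approx 1.3509$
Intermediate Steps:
$t = -2$ ($t = -9 + 7 = -2$)
$w{\left(T \right)} = \sqrt{5 + T}$ ($w{\left(T \right)} = \sqrt{\left(-1\right) \left(-5\right) + T} = \sqrt{5 + T}$)
$\left(t + w{\left(5 \right)}\right)^{2} = \left(-2 + \sqrt{5 + 5}\right)^{2} = \left(-2 + \sqrt{10}\right)^{2}$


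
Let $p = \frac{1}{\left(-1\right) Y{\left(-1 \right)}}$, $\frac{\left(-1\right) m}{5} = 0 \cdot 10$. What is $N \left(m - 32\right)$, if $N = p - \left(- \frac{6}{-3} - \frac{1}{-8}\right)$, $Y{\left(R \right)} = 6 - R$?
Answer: $\frac{508}{7} \approx 72.571$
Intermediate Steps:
$m = 0$ ($m = - 5 \cdot 0 \cdot 10 = \left(-5\right) 0 = 0$)
$p = - \frac{1}{7}$ ($p = \frac{1}{\left(-1\right) \left(6 - -1\right)} = \frac{1}{\left(-1\right) \left(6 + 1\right)} = \frac{1}{\left(-1\right) 7} = \frac{1}{-7} = - \frac{1}{7} \approx -0.14286$)
$N = - \frac{127}{56}$ ($N = - \frac{1}{7} - \left(- \frac{6}{-3} - \frac{1}{-8}\right) = - \frac{1}{7} - \left(\left(-6\right) \left(- \frac{1}{3}\right) - - \frac{1}{8}\right) = - \frac{1}{7} - \left(2 + \frac{1}{8}\right) = - \frac{1}{7} - \frac{17}{8} = - \frac{127}{56} \approx -2.2679$)
$N \left(m - 32\right) = - \frac{127 \left(0 - 32\right)}{56} = \left(- \frac{127}{56}\right) \left(-32\right) = \frac{508}{7}$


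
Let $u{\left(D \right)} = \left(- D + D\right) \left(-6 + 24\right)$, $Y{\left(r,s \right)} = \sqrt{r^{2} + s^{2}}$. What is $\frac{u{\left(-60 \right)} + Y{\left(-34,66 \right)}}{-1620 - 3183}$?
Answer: $- \frac{2 \sqrt{1378}}{4803} \approx -0.015458$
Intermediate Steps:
$u{\left(D \right)} = 0$ ($u{\left(D \right)} = 0 \cdot 18 = 0$)
$\frac{u{\left(-60 \right)} + Y{\left(-34,66 \right)}}{-1620 - 3183} = \frac{0 + \sqrt{\left(-34\right)^{2} + 66^{2}}}{-1620 - 3183} = \frac{0 + \sqrt{1156 + 4356}}{-4803} = \left(0 + \sqrt{5512}\right) \left(- \frac{1}{4803}\right) = \left(0 + 2 \sqrt{1378}\right) \left(- \frac{1}{4803}\right) = 2 \sqrt{1378} \left(- \frac{1}{4803}\right) = - \frac{2 \sqrt{1378}}{4803}$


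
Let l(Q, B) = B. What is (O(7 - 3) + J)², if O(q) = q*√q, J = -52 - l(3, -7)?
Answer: 1369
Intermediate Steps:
J = -45 (J = -52 - 1*(-7) = -52 + 7 = -45)
O(q) = q^(3/2)
(O(7 - 3) + J)² = ((7 - 3)^(3/2) - 45)² = (4^(3/2) - 45)² = (8 - 45)² = (-37)² = 1369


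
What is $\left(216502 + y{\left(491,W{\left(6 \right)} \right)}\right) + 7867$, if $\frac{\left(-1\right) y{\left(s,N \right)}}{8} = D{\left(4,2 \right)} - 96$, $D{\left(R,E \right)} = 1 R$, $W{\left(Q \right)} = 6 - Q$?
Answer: $225105$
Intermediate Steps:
$D{\left(R,E \right)} = R$
$y{\left(s,N \right)} = 736$ ($y{\left(s,N \right)} = - 8 \left(4 - 96\right) = \left(-8\right) \left(-92\right) = 736$)
$\left(216502 + y{\left(491,W{\left(6 \right)} \right)}\right) + 7867 = \left(216502 + 736\right) + 7867 = 217238 + 7867 = 225105$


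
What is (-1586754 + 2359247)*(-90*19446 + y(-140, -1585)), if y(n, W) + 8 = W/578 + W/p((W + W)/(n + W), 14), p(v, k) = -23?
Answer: -17972503744967641/13294 ≈ -1.3519e+12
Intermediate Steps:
y(n, W) = -8 - 555*W/13294 (y(n, W) = -8 + (W/578 + W/(-23)) = -8 + (W*(1/578) + W*(-1/23)) = -8 + (W/578 - W/23) = -8 - 555*W/13294)
(-1586754 + 2359247)*(-90*19446 + y(-140, -1585)) = (-1586754 + 2359247)*(-90*19446 + (-8 - 555/13294*(-1585))) = 772493*(-1750140 + (-8 + 879675/13294)) = 772493*(-1750140 + 773323/13294) = 772493*(-23265587837/13294) = -17972503744967641/13294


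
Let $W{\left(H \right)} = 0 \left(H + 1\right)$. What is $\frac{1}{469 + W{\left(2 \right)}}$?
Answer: $\frac{1}{469} \approx 0.0021322$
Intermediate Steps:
$W{\left(H \right)} = 0$ ($W{\left(H \right)} = 0 \left(1 + H\right) = 0$)
$\frac{1}{469 + W{\left(2 \right)}} = \frac{1}{469 + 0} = \frac{1}{469}$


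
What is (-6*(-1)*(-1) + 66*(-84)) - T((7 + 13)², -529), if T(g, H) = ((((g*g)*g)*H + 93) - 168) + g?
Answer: 33855994125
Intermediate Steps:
T(g, H) = -75 + g + H*g³ (T(g, H) = (((g²*g)*H + 93) - 168) + g = ((g³*H + 93) - 168) + g = ((H*g³ + 93) - 168) + g = ((93 + H*g³) - 168) + g = (-75 + H*g³) + g = -75 + g + H*g³)
(-6*(-1)*(-1) + 66*(-84)) - T((7 + 13)², -529) = (-6*(-1)*(-1) + 66*(-84)) - (-75 + (7 + 13)² - 529*(7 + 13)⁶) = (6*(-1) - 5544) - (-75 + 20² - 529*(20²)³) = (-6 - 5544) - (-75 + 400 - 529*400³) = -5550 - (-75 + 400 - 529*64000000) = -5550 - (-75 + 400 - 33856000000) = -5550 - 1*(-33855999675) = -5550 + 33855999675 = 33855994125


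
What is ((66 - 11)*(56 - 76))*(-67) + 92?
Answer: 73792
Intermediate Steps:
((66 - 11)*(56 - 76))*(-67) + 92 = (55*(-20))*(-67) + 92 = -1100*(-67) + 92 = 73700 + 92 = 73792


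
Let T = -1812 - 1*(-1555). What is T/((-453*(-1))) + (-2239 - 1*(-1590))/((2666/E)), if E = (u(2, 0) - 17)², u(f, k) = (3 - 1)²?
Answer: -50370655/1207698 ≈ -41.708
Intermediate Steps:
u(f, k) = 4 (u(f, k) = 2² = 4)
T = -257 (T = -1812 + 1555 = -257)
E = 169 (E = (4 - 17)² = (-13)² = 169)
T/((-453*(-1))) + (-2239 - 1*(-1590))/((2666/E)) = -257/((-453*(-1))) + (-2239 - 1*(-1590))/((2666/169)) = -257/453 + (-2239 + 1590)/((2666*(1/169))) = -257*1/453 - 649/2666/169 = -257/453 - 649*169/2666 = -257/453 - 109681/2666 = -50370655/1207698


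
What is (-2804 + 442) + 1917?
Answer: -445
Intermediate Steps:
(-2804 + 442) + 1917 = -2362 + 1917 = -445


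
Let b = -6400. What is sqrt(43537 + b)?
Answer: sqrt(37137) ≈ 192.71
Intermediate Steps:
sqrt(43537 + b) = sqrt(43537 - 6400) = sqrt(37137)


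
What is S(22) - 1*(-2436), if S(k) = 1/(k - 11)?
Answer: 26797/11 ≈ 2436.1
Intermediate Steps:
S(k) = 1/(-11 + k)
S(22) - 1*(-2436) = 1/(-11 + 22) - 1*(-2436) = 1/11 + 2436 = 26797/11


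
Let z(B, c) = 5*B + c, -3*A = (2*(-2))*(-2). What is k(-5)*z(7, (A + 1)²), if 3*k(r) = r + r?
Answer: -3400/27 ≈ -125.93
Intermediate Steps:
A = -8/3 (A = -2*(-2)*(-2)/3 = -(-4)*(-2)/3 = -⅓*8 = -8/3 ≈ -2.6667)
k(r) = 2*r/3 (k(r) = (r + r)/3 = (2*r)/3 = 2*r/3)
z(B, c) = c + 5*B
k(-5)*z(7, (A + 1)²) = ((⅔)*(-5))*((-8/3 + 1)² + 5*7) = -10*((-5/3)² + 35)/3 = -10*(25/9 + 35)/3 = -10/3*340/9 = -3400/27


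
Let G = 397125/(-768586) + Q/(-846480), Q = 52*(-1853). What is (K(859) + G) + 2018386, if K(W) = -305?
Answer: 164118557332175287/81324084660 ≈ 2.0181e+6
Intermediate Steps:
Q = -96356
G = -32762562173/81324084660 (G = 397125/(-768586) - 96356/(-846480) = 397125*(-1/768586) - 96356*(-1/846480) = -397125/768586 + 24089/211620 = -32762562173/81324084660 ≈ -0.40286)
(K(859) + G) + 2018386 = (-305 - 32762562173/81324084660) + 2018386 = -24836608383473/81324084660 + 2018386 = 164118557332175287/81324084660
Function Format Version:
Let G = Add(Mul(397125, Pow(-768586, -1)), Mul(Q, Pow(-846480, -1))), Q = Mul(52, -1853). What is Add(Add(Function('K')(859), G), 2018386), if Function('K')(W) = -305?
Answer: Rational(164118557332175287, 81324084660) ≈ 2.0181e+6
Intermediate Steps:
Q = -96356
G = Rational(-32762562173, 81324084660) (G = Add(Mul(397125, Pow(-768586, -1)), Mul(-96356, Pow(-846480, -1))) = Add(Mul(397125, Rational(-1, 768586)), Mul(-96356, Rational(-1, 846480))) = Add(Rational(-397125, 768586), Rational(24089, 211620)) = Rational(-32762562173, 81324084660) ≈ -0.40286)
Add(Add(Function('K')(859), G), 2018386) = Add(Add(-305, Rational(-32762562173, 81324084660)), 2018386) = Add(Rational(-24836608383473, 81324084660), 2018386) = Rational(164118557332175287, 81324084660)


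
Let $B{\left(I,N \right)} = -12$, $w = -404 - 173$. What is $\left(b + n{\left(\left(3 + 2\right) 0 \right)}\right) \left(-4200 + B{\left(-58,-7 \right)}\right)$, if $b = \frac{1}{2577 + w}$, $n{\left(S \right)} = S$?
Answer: $- \frac{1053}{500} \approx -2.106$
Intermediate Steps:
$w = -577$ ($w = -404 - 173 = -577$)
$b = \frac{1}{2000}$ ($b = \frac{1}{2577 - 577} = \frac{1}{2000} \approx 0.0005$)
$\left(b + n{\left(\left(3 + 2\right) 0 \right)}\right) \left(-4200 + B{\left(-58,-7 \right)}\right) = \left(\frac{1}{2000} + \left(3 + 2\right) 0\right) \left(-4200 - 12\right) = \left(\frac{1}{2000} + 5 \cdot 0\right) \left(-4212\right) = \left(\frac{1}{2000} + 0\right) \left(-4212\right) = \frac{1}{2000} \left(-4212\right) = - \frac{1053}{500}$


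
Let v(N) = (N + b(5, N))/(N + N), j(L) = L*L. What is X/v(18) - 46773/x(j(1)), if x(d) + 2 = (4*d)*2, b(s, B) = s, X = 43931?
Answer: 2804439/46 ≈ 60966.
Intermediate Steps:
j(L) = L²
x(d) = -2 + 8*d (x(d) = -2 + (4*d)*2 = -2 + 8*d)
v(N) = (5 + N)/(2*N) (v(N) = (N + 5)/(N + N) = (5 + N)/((2*N)) = (5 + N)*(1/(2*N)) = (5 + N)/(2*N))
X/v(18) - 46773/x(j(1)) = 43931/(((½)*(5 + 18)/18)) - 46773/(-2 + 8*1²) = 43931/(((½)*(1/18)*23)) - 46773/(-2 + 8*1) = 43931/(23/36) - 46773/(-2 + 8) = 43931*(36/23) - 46773/6 = 1581516/23 - 46773*⅙ = 1581516/23 - 15591/2 = 2804439/46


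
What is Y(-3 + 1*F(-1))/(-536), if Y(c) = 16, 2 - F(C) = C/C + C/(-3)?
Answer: -2/67 ≈ -0.029851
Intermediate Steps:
F(C) = 1 + C/3 (F(C) = 2 - (C/C + C/(-3)) = 2 - (1 + C*(-⅓)) = 2 - (1 - C/3) = 2 + (-1 + C/3) = 1 + C/3)
Y(-3 + 1*F(-1))/(-536) = 16/(-536) = 16*(-1/536) = -2/67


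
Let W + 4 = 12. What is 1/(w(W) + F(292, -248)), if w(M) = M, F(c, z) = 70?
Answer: 1/78 ≈ 0.012821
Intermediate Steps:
W = 8 (W = -4 + 12 = 8)
1/(w(W) + F(292, -248)) = 1/(8 + 70) = 1/78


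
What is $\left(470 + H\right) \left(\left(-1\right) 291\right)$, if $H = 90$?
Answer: $-162960$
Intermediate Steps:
$\left(470 + H\right) \left(\left(-1\right) 291\right) = \left(470 + 90\right) \left(\left(-1\right) 291\right) = 560 \left(-291\right) = -162960$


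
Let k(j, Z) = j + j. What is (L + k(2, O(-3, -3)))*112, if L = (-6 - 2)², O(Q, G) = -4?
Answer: 7616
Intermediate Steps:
L = 64 (L = (-8)² = 64)
k(j, Z) = 2*j
(L + k(2, O(-3, -3)))*112 = (64 + 2*2)*112 = (64 + 4)*112 = 68*112 = 7616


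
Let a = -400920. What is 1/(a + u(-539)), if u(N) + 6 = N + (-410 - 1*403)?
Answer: -1/402278 ≈ -2.4858e-6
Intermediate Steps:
u(N) = -819 + N (u(N) = -6 + (N + (-410 - 1*403)) = -6 + (N + (-410 - 403)) = -6 + (N - 813) = -6 + (-813 + N) = -819 + N)
1/(a + u(-539)) = 1/(-400920 + (-819 - 539)) = 1/(-400920 - 1358) = 1/(-402278) = -1/402278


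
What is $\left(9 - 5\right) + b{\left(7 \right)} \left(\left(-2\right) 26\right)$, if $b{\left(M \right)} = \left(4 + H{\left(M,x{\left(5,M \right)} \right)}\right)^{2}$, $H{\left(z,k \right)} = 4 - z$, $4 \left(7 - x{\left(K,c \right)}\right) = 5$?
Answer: $-48$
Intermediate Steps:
$x{\left(K,c \right)} = \frac{23}{4}$ ($x{\left(K,c \right)} = 7 - \frac{5}{4} = \frac{23}{4}$)
$b{\left(M \right)} = \left(8 - M\right)^{2}$ ($b{\left(M \right)} = \left(4 - \left(-4 + M\right)\right)^{2} = \left(8 - M\right)^{2}$)
$\left(9 - 5\right) + b{\left(7 \right)} \left(\left(-2\right) 26\right) = \left(9 - 5\right) + \left(-8 + 7\right)^{2} \left(\left(-2\right) 26\right) = \left(9 - 5\right) + \left(-1\right)^{2} \left(-52\right) = 4 + 1 \left(-52\right) = 4 - 52 = -48$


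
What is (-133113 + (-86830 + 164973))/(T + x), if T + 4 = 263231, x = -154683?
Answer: -27485/54272 ≈ -0.50643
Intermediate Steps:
T = 263227 (T = -4 + 263231 = 263227)
(-133113 + (-86830 + 164973))/(T + x) = (-133113 + (-86830 + 164973))/(263227 - 154683) = (-133113 + 78143)/108544 = -54970*1/108544 = -27485/54272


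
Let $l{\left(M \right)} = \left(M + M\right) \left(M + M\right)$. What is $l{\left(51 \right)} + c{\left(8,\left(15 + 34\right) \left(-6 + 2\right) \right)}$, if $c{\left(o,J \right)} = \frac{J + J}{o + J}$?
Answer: $\frac{489086}{47} \approx 10406.0$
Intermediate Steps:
$l{\left(M \right)} = 4 M^{2}$ ($l{\left(M \right)} = 2 M 2 M = 4 M^{2}$)
$c{\left(o,J \right)} = \frac{2 J}{J + o}$
$l{\left(51 \right)} + c{\left(8,\left(15 + 34\right) \left(-6 + 2\right) \right)} = 4 \cdot 51^{2} + \frac{2 \left(15 + 34\right) \left(-6 + 2\right)}{\left(15 + 34\right) \left(-6 + 2\right) + 8} = 4 \cdot 2601 + \frac{2 \cdot 49 \left(-4\right)}{49 \left(-4\right) + 8} = 10404 + 2 \left(-196\right) \frac{1}{-196 + 8} = 10404 + 2 \left(-196\right) \frac{1}{-188} = 10404 + 2 \left(-196\right) \left(- \frac{1}{188}\right) = 10404 + \frac{98}{47} = \frac{489086}{47}$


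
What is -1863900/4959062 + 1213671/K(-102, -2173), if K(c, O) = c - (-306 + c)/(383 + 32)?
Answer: -416304346517605/34648966194 ≈ -12015.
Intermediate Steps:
K(c, O) = 306/415 + 414*c/415 (K(c, O) = c - (-306 + c)/415 = c - (-306/415 + c/415) = c + (306/415 - c/415) = 306/415 + 414*c/415)
-1863900/4959062 + 1213671/K(-102, -2173) = -1863900/4959062 + 1213671/(306/415 + (414/415)*(-102)) = -1863900*1/4959062 + 1213671/(306/415 - 42228/415) = -931950/2479531 + 1213671/(-41922/415) = -931950/2479531 + 1213671*(-415/41922) = -931950/2479531 - 167891155/13974 = -416304346517605/34648966194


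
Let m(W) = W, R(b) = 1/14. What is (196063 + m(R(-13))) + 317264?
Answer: 7186579/14 ≈ 5.1333e+5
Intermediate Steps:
R(b) = 1/14
(196063 + m(R(-13))) + 317264 = (196063 + 1/14) + 317264 = 2744883/14 + 317264 = 7186579/14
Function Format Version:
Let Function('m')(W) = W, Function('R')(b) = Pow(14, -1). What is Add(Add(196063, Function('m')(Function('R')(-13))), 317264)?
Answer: Rational(7186579, 14) ≈ 5.1333e+5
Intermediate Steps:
Function('R')(b) = Rational(1, 14)
Add(Add(196063, Function('m')(Function('R')(-13))), 317264) = Add(Add(196063, Rational(1, 14)), 317264) = Add(Rational(2744883, 14), 317264) = Rational(7186579, 14)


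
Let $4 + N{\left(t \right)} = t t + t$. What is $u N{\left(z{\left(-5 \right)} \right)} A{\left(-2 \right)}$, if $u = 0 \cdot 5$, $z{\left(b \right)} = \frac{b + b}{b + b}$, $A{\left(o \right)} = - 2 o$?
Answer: $0$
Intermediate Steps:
$z{\left(b \right)} = 1$ ($z{\left(b \right)} = \frac{2 b}{2 b} = 2 b \frac{1}{2 b} = 1$)
$N{\left(t \right)} = -4 + t + t^{2}$ ($N{\left(t \right)} = -4 + \left(t t + t\right) = -4 + \left(t^{2} + t\right) = -4 + \left(t + t^{2}\right) = -4 + t + t^{2}$)
$u = 0$
$u N{\left(z{\left(-5 \right)} \right)} A{\left(-2 \right)} = 0 \left(-4 + 1 + 1^{2}\right) \left(\left(-2\right) \left(-2\right)\right) = 0 \left(-4 + 1 + 1\right) 4 = 0 \left(-2\right) 4 = 0 \cdot 4 = 0$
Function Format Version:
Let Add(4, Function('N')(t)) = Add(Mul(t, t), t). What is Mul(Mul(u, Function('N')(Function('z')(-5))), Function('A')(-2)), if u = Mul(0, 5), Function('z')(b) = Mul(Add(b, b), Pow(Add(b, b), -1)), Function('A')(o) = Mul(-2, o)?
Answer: 0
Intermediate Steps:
Function('z')(b) = 1 (Function('z')(b) = Mul(Mul(2, b), Pow(Mul(2, b), -1)) = Mul(Mul(2, b), Mul(Rational(1, 2), Pow(b, -1))) = 1)
Function('N')(t) = Add(-4, t, Pow(t, 2)) (Function('N')(t) = Add(-4, Add(Mul(t, t), t)) = Add(-4, Add(Pow(t, 2), t)) = Add(-4, Add(t, Pow(t, 2))) = Add(-4, t, Pow(t, 2)))
u = 0
Mul(Mul(u, Function('N')(Function('z')(-5))), Function('A')(-2)) = Mul(Mul(0, Add(-4, 1, Pow(1, 2))), Mul(-2, -2)) = Mul(Mul(0, Add(-4, 1, 1)), 4) = Mul(Mul(0, -2), 4) = Mul(0, 4) = 0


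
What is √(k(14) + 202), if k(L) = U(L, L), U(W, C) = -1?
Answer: √201 ≈ 14.177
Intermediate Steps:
k(L) = -1
√(k(14) + 202) = √(-1 + 202) = √201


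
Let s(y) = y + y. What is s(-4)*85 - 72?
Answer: -752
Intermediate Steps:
s(y) = 2*y
s(-4)*85 - 72 = (2*(-4))*85 - 72 = -8*85 - 72 = -680 - 72 = -752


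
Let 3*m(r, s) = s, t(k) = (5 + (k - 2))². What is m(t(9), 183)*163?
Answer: 9943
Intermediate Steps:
t(k) = (3 + k)² (t(k) = (5 + (-2 + k))² = (3 + k)²)
m(r, s) = s/3
m(t(9), 183)*163 = ((⅓)*183)*163 = 61*163 = 9943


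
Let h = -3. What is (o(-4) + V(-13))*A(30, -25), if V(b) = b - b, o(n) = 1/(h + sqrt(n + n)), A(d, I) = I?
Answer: 75/17 + 50*I*sqrt(2)/17 ≈ 4.4118 + 4.1595*I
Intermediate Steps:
o(n) = 1/(-3 + sqrt(2)*sqrt(n)) (o(n) = 1/(-3 + sqrt(n + n)) = 1/(-3 + sqrt(2*n)) = 1/(-3 + sqrt(2)*sqrt(n)))
V(b) = 0
(o(-4) + V(-13))*A(30, -25) = (1/(-3 + sqrt(2)*sqrt(-4)) + 0)*(-25) = (1/(-3 + sqrt(2)*(2*I)) + 0)*(-25) = (1/(-3 + 2*I*sqrt(2)) + 0)*(-25) = -25/(-3 + 2*I*sqrt(2))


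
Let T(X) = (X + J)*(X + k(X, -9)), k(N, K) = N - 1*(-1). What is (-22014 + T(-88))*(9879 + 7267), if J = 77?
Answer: -344445994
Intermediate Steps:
k(N, K) = 1 + N (k(N, K) = N + 1 = 1 + N)
T(X) = (1 + 2*X)*(77 + X) (T(X) = (X + 77)*(X + (1 + X)) = (77 + X)*(1 + 2*X) = (1 + 2*X)*(77 + X))
(-22014 + T(-88))*(9879 + 7267) = (-22014 + (77 + 2*(-88)² + 155*(-88)))*(9879 + 7267) = (-22014 + (77 + 2*7744 - 13640))*17146 = (-22014 + (77 + 15488 - 13640))*17146 = (-22014 + 1925)*17146 = -20089*17146 = -344445994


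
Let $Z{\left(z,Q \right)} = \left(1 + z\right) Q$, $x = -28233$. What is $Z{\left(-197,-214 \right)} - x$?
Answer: $70177$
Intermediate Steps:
$Z{\left(z,Q \right)} = Q \left(1 + z\right)$
$Z{\left(-197,-214 \right)} - x = - 214 \left(1 - 197\right) - -28233 = \left(-214\right) \left(-196\right) + 28233 = 41944 + 28233 = 70177$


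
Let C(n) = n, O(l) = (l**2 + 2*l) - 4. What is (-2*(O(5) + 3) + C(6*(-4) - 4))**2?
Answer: 9216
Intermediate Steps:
O(l) = -4 + l**2 + 2*l
(-2*(O(5) + 3) + C(6*(-4) - 4))**2 = (-2*((-4 + 5**2 + 2*5) + 3) + (6*(-4) - 4))**2 = (-2*((-4 + 25 + 10) + 3) + (-24 - 4))**2 = (-2*(31 + 3) - 28)**2 = (-2*34 - 28)**2 = (-68 - 28)**2 = (-96)**2 = 9216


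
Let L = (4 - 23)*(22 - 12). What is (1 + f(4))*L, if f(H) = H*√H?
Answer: -1710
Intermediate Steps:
L = -190 (L = -19*10 = -190)
f(H) = H^(3/2)
(1 + f(4))*L = (1 + 4^(3/2))*(-190) = (1 + 8)*(-190) = 9*(-190) = -1710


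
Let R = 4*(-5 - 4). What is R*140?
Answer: -5040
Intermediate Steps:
R = -36 (R = 4*(-9) = -36)
R*140 = -36*140 = -5040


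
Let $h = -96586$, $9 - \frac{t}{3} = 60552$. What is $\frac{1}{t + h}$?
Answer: $- \frac{1}{278215} \approx -3.5943 \cdot 10^{-6}$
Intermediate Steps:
$t = -181629$ ($t = 27 - 181656 = -181629$)
$\frac{1}{t + h} = \frac{1}{-181629 - 96586} = \frac{1}{-278215} = - \frac{1}{278215}$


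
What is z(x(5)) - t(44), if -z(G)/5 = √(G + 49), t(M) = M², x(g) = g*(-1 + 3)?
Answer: -1936 - 5*√59 ≈ -1974.4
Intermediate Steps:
x(g) = 2*g (x(g) = g*2 = 2*g)
z(G) = -5*√(49 + G) (z(G) = -5*√(G + 49) = -5*√(49 + G))
z(x(5)) - t(44) = -5*√(49 + 2*5) - 1*44² = -5*√(49 + 10) - 1*1936 = -5*√59 - 1936 = -1936 - 5*√59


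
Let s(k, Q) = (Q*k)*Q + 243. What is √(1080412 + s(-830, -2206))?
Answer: 5*I*√161522449 ≈ 63546.0*I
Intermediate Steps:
s(k, Q) = 243 + k*Q² (s(k, Q) = k*Q² + 243 = 243 + k*Q²)
√(1080412 + s(-830, -2206)) = √(1080412 + (243 - 830*(-2206)²)) = √(1080412 + (243 - 830*4866436)) = √(1080412 + (243 - 4039141880)) = √(1080412 - 4039141637) = √(-4038061225) = 5*I*√161522449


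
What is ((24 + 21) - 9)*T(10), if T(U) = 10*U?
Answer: 3600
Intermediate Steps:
((24 + 21) - 9)*T(10) = ((24 + 21) - 9)*(10*10) = (45 - 9)*100 = 36*100 = 3600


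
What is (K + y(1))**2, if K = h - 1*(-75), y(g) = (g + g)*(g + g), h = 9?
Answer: 7744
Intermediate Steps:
y(g) = 4*g**2 (y(g) = (2*g)*(2*g) = 4*g**2)
K = 84 (K = 9 - 1*(-75) = 9 + 75 = 84)
(K + y(1))**2 = (84 + 4*1**2)**2 = (84 + 4*1)**2 = (84 + 4)**2 = 88**2 = 7744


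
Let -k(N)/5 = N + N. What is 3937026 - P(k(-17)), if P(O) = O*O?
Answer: 3908126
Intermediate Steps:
k(N) = -10*N (k(N) = -5*(N + N) = -10*N)
P(O) = O²
3937026 - P(k(-17)) = 3937026 - (-10*(-17))² = 3937026 - 1*170² = 3937026 - 1*28900 = 3937026 - 28900 = 3908126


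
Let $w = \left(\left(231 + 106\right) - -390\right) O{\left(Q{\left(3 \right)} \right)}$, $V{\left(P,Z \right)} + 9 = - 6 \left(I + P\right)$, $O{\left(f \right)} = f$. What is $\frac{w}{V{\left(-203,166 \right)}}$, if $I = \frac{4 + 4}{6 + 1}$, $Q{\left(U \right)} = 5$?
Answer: $\frac{5089}{1683} \approx 3.0238$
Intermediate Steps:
$I = \frac{8}{7} \approx 1.1429$
$V{\left(P,Z \right)} = - \frac{111}{7} - 6 P$ ($V{\left(P,Z \right)} = -9 - 6 \left(\frac{8}{7} + P\right) = -9 - \left(\frac{48}{7} + 6 P\right) = - \frac{111}{7} - 6 P$)
$w = 3635$ ($w = \left(\left(231 + 106\right) - -390\right) 5 = \left(337 + 390\right) 5 = 727 \cdot 5 = 3635$)
$\frac{w}{V{\left(-203,166 \right)}} = \frac{3635}{- \frac{111}{7} - -1218} = \frac{3635}{- \frac{111}{7} + 1218} = \frac{3635}{\frac{8415}{7}} = 3635 \cdot \frac{7}{8415} = \frac{5089}{1683}$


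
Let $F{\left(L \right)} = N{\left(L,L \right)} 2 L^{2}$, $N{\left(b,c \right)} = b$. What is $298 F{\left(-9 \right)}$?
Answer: $-434484$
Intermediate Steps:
$F{\left(L \right)} = 2 L^{3}$ ($F{\left(L \right)} = L 2 L^{2} = 2 L L^{2} = 2 L^{3}$)
$298 F{\left(-9 \right)} = 298 \cdot 2 \left(-9\right)^{3} = 298 \cdot 2 \left(-729\right) = 298 \left(-1458\right) = -434484$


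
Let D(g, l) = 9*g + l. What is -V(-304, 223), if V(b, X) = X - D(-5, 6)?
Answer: -262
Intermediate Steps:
D(g, l) = l + 9*g
V(b, X) = 39 + X (V(b, X) = X - (6 + 9*(-5)) = X - (6 - 45) = X - 1*(-39) = X + 39 = 39 + X)
-V(-304, 223) = -(39 + 223) = -1*262 = -262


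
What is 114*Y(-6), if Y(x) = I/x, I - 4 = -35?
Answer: 589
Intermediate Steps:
I = -31 (I = 4 - 35 = -31)
Y(x) = -31/x
114*Y(-6) = 114*(-31/(-6)) = 114*(-31*(-1/6)) = 114*(31/6) = 589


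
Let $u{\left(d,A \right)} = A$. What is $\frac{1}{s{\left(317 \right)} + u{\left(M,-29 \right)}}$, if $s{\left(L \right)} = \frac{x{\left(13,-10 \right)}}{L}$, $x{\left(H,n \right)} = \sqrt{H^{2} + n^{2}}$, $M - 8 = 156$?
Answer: $- \frac{2914181}{84510980} - \frac{317 \sqrt{269}}{84510980} \approx -0.034544$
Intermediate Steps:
$M = 164$ ($M = 8 + 156 = 164$)
$s{\left(L \right)} = \frac{\sqrt{269}}{L}$ ($s{\left(L \right)} = \frac{\sqrt{13^{2} + \left(-10\right)^{2}}}{L} = \frac{\sqrt{169 + 100}}{L} = \frac{\sqrt{269}}{L}$)
$\frac{1}{s{\left(317 \right)} + u{\left(M,-29 \right)}} = \frac{1}{\frac{\sqrt{269}}{317} - 29} = \frac{1}{-29 + \frac{\sqrt{269}}{317}}$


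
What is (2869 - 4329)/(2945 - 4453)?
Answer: 365/377 ≈ 0.96817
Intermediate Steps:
(2869 - 4329)/(2945 - 4453) = -1460/(-1508) = -1460*(-1/1508) = 365/377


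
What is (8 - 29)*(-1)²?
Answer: -21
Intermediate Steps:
(8 - 29)*(-1)² = -21*1 = -21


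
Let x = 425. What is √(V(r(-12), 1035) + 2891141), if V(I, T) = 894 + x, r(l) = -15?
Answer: 2*√723115 ≈ 1700.7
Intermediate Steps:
V(I, T) = 1319 (V(I, T) = 894 + 425 = 1319)
√(V(r(-12), 1035) + 2891141) = √(1319 + 2891141) = √2892460 = 2*√723115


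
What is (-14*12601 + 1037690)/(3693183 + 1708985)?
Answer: 215319/1350542 ≈ 0.15943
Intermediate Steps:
(-14*12601 + 1037690)/(3693183 + 1708985) = (-176414 + 1037690)/5402168 = 861276*(1/5402168) = 215319/1350542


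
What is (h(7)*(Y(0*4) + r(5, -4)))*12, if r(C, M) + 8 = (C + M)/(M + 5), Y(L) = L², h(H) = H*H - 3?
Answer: -3864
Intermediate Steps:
h(H) = -3 + H² (h(H) = H² - 3 = -3 + H²)
r(C, M) = -8 + (C + M)/(5 + M) (r(C, M) = -8 + (C + M)/(M + 5) = -8 + (C + M)/(5 + M))
(h(7)*(Y(0*4) + r(5, -4)))*12 = ((-3 + 7²)*((0*4)² + (-40 + 5 - 7*(-4))/(5 - 4)))*12 = ((-3 + 49)*(0² + (-40 + 5 + 28)/1))*12 = (46*(0 + 1*(-7)))*12 = (46*(0 - 7))*12 = (46*(-7))*12 = -322*12 = -3864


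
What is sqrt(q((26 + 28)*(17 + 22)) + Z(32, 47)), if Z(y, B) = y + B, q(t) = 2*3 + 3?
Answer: 2*sqrt(22) ≈ 9.3808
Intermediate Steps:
q(t) = 9 (q(t) = 6 + 3 = 9)
Z(y, B) = B + y
sqrt(q((26 + 28)*(17 + 22)) + Z(32, 47)) = sqrt(9 + (47 + 32)) = sqrt(9 + 79) = sqrt(88) = 2*sqrt(22)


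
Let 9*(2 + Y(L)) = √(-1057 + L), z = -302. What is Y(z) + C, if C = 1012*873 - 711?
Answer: 882763 + I*√151/3 ≈ 8.8276e+5 + 4.0961*I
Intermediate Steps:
C = 882765 (C = 883476 - 711 = 882765)
Y(L) = -2 + √(-1057 + L)/9
Y(z) + C = (-2 + √(-1057 - 302)/9) + 882765 = (-2 + √(-1359)/9) + 882765 = (-2 + (3*I*√151)/9) + 882765 = (-2 + I*√151/3) + 882765 = 882763 + I*√151/3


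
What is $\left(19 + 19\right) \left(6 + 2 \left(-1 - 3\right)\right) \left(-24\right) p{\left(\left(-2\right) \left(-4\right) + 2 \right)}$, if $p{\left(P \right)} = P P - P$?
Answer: $164160$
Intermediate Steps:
$p{\left(P \right)} = P^{2} - P$
$\left(19 + 19\right) \left(6 + 2 \left(-1 - 3\right)\right) \left(-24\right) p{\left(\left(-2\right) \left(-4\right) + 2 \right)} = \left(19 + 19\right) \left(6 + 2 \left(-1 - 3\right)\right) \left(-24\right) \left(\left(-2\right) \left(-4\right) + 2\right) \left(-1 + \left(\left(-2\right) \left(-4\right) + 2\right)\right) = 38 \left(6 + 2 \left(-4\right)\right) \left(-24\right) \left(8 + 2\right) \left(-1 + \left(8 + 2\right)\right) = 38 \left(6 - 8\right) \left(-24\right) 10 \left(-1 + 10\right) = 38 \left(-2\right) \left(-24\right) 10 \cdot 9 = \left(-76\right) \left(-24\right) 90 = 1824 \cdot 90 = 164160$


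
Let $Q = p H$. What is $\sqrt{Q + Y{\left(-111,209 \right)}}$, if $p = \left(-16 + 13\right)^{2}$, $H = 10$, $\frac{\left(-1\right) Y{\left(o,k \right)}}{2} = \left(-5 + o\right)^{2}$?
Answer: $i \sqrt{26822} \approx 163.77 i$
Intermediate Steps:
$Y{\left(o,k \right)} = - 2 \left(-5 + o\right)^{2}$
$p = 9$ ($p = \left(-3\right)^{2} = 9$)
$Q = 90$ ($Q = 9 \cdot 10 = 90$)
$\sqrt{Q + Y{\left(-111,209 \right)}} = \sqrt{90 - 2 \left(-5 - 111\right)^{2}} = \sqrt{90 - 2 \left(-116\right)^{2}} = \sqrt{90 - 26912} = \sqrt{-26822} = i \sqrt{26822}$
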